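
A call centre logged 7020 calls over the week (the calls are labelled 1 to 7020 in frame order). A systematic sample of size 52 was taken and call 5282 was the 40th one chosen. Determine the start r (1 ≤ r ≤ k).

k = 7020/52 = 135
r = 5282 − (40−1)×135 = 5282 − 5265 = 17

17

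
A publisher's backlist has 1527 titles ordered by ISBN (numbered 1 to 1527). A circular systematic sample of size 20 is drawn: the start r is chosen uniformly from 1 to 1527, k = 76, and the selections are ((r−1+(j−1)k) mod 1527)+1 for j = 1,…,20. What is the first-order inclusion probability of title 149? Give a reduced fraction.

20/1527

For each position j, as r ranges over 1…1527 the j-th selection hits every title exactly once, so title 149 is selected for exactly 20 of the 1527 starts.
Inclusion probability = 20/1527.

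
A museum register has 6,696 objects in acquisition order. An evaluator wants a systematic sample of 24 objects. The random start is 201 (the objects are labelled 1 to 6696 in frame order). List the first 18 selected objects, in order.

201, 480, 759, 1038, 1317, 1596, 1875, 2154, 2433, 2712, 2991, 3270, 3549, 3828, 4107, 4386, 4665, 4944

k = N/n = 6696/24 = 279
object 1: 201
object 2: 201 + 279 = 480
object 3: 480 + 279 = 759
object 4: 759 + 279 = 1038
object 5: 1038 + 279 = 1317
object 6: 1317 + 279 = 1596
object 7: 1596 + 279 = 1875
object 8: 1875 + 279 = 2154
object 9: 2154 + 279 = 2433
object 10: 2433 + 279 = 2712
object 11: 2712 + 279 = 2991
object 12: 2991 + 279 = 3270
object 13: 3270 + 279 = 3549
object 14: 3549 + 279 = 3828
object 15: 3828 + 279 = 4107
object 16: 4107 + 279 = 4386
object 17: 4386 + 279 = 4665
object 18: 4665 + 279 = 4944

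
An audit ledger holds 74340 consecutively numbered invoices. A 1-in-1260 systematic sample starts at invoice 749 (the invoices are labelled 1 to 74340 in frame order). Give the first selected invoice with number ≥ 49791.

49889

k = 1260
Steps past start: ⌈(49791 − 749)/1260⌉ = ⌈49042/1260⌉ = 39
Selected invoice: 749 + 39×1260 = 49889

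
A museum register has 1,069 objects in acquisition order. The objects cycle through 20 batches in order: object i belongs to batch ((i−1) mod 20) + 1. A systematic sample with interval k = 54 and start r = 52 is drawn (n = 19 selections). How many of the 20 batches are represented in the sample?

Consecutive selections differ by k = 54, so their batch numbers differ by 54 mod 20 = 14.
gcd(54, 20) = 2, so the sample visits 20/2 = 10 distinct residues mod 20.
Start 52 is batch 12; the batches hit are 2, 4, 6, 8, 10, 12, 14, 16, 18, 20.

10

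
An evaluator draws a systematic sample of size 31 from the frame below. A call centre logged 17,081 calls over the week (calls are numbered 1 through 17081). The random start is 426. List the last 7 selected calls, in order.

13650, 14201, 14752, 15303, 15854, 16405, 16956

k = N/n = 17081/31 = 551
25th selection = 426 + 24×551 = 13650
26th: 13650 + 551 = 14201
27th: 14201 + 551 = 14752
28th: 14752 + 551 = 15303
29th: 15303 + 551 = 15854
30th: 15854 + 551 = 16405
31st: 16405 + 551 = 16956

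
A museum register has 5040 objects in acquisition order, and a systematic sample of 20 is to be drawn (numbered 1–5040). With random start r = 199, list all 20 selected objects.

199, 451, 703, 955, 1207, 1459, 1711, 1963, 2215, 2467, 2719, 2971, 3223, 3475, 3727, 3979, 4231, 4483, 4735, 4987

k = N/n = 5040/20 = 252
object 1: 199
object 2: 199 + 252 = 451
object 3: 451 + 252 = 703
object 4: 703 + 252 = 955
object 5: 955 + 252 = 1207
object 6: 1207 + 252 = 1459
object 7: 1459 + 252 = 1711
object 8: 1711 + 252 = 1963
object 9: 1963 + 252 = 2215
object 10: 2215 + 252 = 2467
object 11: 2467 + 252 = 2719
object 12: 2719 + 252 = 2971
object 13: 2971 + 252 = 3223
object 14: 3223 + 252 = 3475
object 15: 3475 + 252 = 3727
object 16: 3727 + 252 = 3979
object 17: 3979 + 252 = 4231
object 18: 4231 + 252 = 4483
object 19: 4483 + 252 = 4735
object 20: 4735 + 252 = 4987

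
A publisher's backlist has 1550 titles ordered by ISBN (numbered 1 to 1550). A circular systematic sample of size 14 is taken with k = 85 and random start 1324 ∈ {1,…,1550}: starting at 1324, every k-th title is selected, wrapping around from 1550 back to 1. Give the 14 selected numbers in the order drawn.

Selection 1: 1324
Selection 2: 1324 + 85 = 1409
Selection 3: 1409 + 85 = 1494
Selection 4: 1494 + 85 = 1579 → 1579 − 1550 = 29
Selection 5: 29 + 85 = 114
Selection 6: 114 + 85 = 199
Selection 7: 199 + 85 = 284
Selection 8: 284 + 85 = 369
Selection 9: 369 + 85 = 454
Selection 10: 454 + 85 = 539
Selection 11: 539 + 85 = 624
Selection 12: 624 + 85 = 709
Selection 13: 709 + 85 = 794
Selection 14: 794 + 85 = 879

1324, 1409, 1494, 29, 114, 199, 284, 369, 454, 539, 624, 709, 794, 879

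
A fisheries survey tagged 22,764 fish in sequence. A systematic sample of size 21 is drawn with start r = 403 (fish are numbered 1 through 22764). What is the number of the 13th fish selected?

k = 22764/21 = 1084
13th selection = r + (13−1)·k = 403 + 12×1084 = 403 + 13008 = 13411

13411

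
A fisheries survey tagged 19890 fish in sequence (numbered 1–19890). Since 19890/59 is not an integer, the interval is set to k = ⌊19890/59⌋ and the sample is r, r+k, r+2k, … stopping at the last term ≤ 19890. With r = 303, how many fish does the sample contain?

k = ⌊19890/59⌋ = 337
Achieved size = ⌊(19890 − 303)/337⌋ + 1 = ⌊19587/337⌋ + 1 = 58 + 1 = 59
(last selection: 303 + 58×337 = 19849 ≤ 19890; next would be 20186 > 19890)

59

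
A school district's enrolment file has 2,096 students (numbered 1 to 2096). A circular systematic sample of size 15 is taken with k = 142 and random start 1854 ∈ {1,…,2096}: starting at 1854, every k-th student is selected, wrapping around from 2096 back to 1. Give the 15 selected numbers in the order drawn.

1854, 1996, 42, 184, 326, 468, 610, 752, 894, 1036, 1178, 1320, 1462, 1604, 1746

Selection 1: 1854
Selection 2: 1854 + 142 = 1996
Selection 3: 1996 + 142 = 2138 → 2138 − 2096 = 42
Selection 4: 42 + 142 = 184
Selection 5: 184 + 142 = 326
Selection 6: 326 + 142 = 468
Selection 7: 468 + 142 = 610
Selection 8: 610 + 142 = 752
Selection 9: 752 + 142 = 894
Selection 10: 894 + 142 = 1036
Selection 11: 1036 + 142 = 1178
Selection 12: 1178 + 142 = 1320
Selection 13: 1320 + 142 = 1462
Selection 14: 1462 + 142 = 1604
Selection 15: 1604 + 142 = 1746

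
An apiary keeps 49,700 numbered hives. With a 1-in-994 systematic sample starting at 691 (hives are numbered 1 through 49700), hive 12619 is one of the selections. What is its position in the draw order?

k = 994
position = (12619 − 691)/994 + 1 = 11928/994 + 1 = 12 + 1 = 13

13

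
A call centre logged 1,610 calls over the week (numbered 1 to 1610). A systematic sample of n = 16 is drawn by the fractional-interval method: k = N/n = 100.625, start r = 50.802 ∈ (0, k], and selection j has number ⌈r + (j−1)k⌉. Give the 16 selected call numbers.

51, 152, 253, 353, 454, 554, 655, 756, 856, 957, 1058, 1158, 1259, 1359, 1460, 1561

j=1: r + 0k = 50.802 → ⌈·⌉ = 51
j=2: r + 1k = 151.427 → ⌈·⌉ = 152
j=3: r + 2k = 252.052 → ⌈·⌉ = 253
j=4: r + 3k = 352.677 → ⌈·⌉ = 353
j=5: r + 4k = 453.302 → ⌈·⌉ = 454
j=6: r + 5k = 553.927 → ⌈·⌉ = 554
j=7: r + 6k = 654.552 → ⌈·⌉ = 655
j=8: r + 7k = 755.177 → ⌈·⌉ = 756
j=9: r + 8k = 855.802 → ⌈·⌉ = 856
j=10: r + 9k = 956.427 → ⌈·⌉ = 957
j=11: r + 10k = 1057.052 → ⌈·⌉ = 1058
j=12: r + 11k = 1157.677 → ⌈·⌉ = 1158
j=13: r + 12k = 1258.302 → ⌈·⌉ = 1259
j=14: r + 13k = 1358.927 → ⌈·⌉ = 1359
j=15: r + 14k = 1459.552 → ⌈·⌉ = 1460
j=16: r + 15k = 1560.177 → ⌈·⌉ = 1561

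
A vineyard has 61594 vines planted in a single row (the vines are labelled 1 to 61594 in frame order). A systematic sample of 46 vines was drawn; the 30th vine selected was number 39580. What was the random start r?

k = 61594/46 = 1339
r = 39580 − (30−1)×1339 = 39580 − 38831 = 749

749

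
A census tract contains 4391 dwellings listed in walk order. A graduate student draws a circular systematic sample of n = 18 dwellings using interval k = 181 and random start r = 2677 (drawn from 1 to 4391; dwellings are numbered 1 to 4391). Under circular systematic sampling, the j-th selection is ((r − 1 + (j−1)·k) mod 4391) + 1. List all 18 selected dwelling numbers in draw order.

Selection 1: 2677
Selection 2: 2677 + 181 = 2858
Selection 3: 2858 + 181 = 3039
Selection 4: 3039 + 181 = 3220
Selection 5: 3220 + 181 = 3401
Selection 6: 3401 + 181 = 3582
Selection 7: 3582 + 181 = 3763
Selection 8: 3763 + 181 = 3944
Selection 9: 3944 + 181 = 4125
Selection 10: 4125 + 181 = 4306
Selection 11: 4306 + 181 = 4487 → 4487 − 4391 = 96
Selection 12: 96 + 181 = 277
Selection 13: 277 + 181 = 458
Selection 14: 458 + 181 = 639
Selection 15: 639 + 181 = 820
Selection 16: 820 + 181 = 1001
Selection 17: 1001 + 181 = 1182
Selection 18: 1182 + 181 = 1363

2677, 2858, 3039, 3220, 3401, 3582, 3763, 3944, 4125, 4306, 96, 277, 458, 639, 820, 1001, 1182, 1363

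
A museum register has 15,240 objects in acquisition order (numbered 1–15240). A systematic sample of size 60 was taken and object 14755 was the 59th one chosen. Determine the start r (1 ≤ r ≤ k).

23

k = 15240/60 = 254
r = 14755 − (59−1)×254 = 14755 − 14732 = 23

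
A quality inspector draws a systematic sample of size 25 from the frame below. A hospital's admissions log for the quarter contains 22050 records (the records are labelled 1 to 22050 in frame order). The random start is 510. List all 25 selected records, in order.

k = N/n = 22050/25 = 882
record 1: 510
record 2: 510 + 882 = 1392
record 3: 1392 + 882 = 2274
record 4: 2274 + 882 = 3156
record 5: 3156 + 882 = 4038
record 6: 4038 + 882 = 4920
record 7: 4920 + 882 = 5802
record 8: 5802 + 882 = 6684
record 9: 6684 + 882 = 7566
record 10: 7566 + 882 = 8448
record 11: 8448 + 882 = 9330
record 12: 9330 + 882 = 10212
record 13: 10212 + 882 = 11094
record 14: 11094 + 882 = 11976
record 15: 11976 + 882 = 12858
record 16: 12858 + 882 = 13740
record 17: 13740 + 882 = 14622
record 18: 14622 + 882 = 15504
record 19: 15504 + 882 = 16386
record 20: 16386 + 882 = 17268
record 21: 17268 + 882 = 18150
record 22: 18150 + 882 = 19032
record 23: 19032 + 882 = 19914
record 24: 19914 + 882 = 20796
record 25: 20796 + 882 = 21678

510, 1392, 2274, 3156, 4038, 4920, 5802, 6684, 7566, 8448, 9330, 10212, 11094, 11976, 12858, 13740, 14622, 15504, 16386, 17268, 18150, 19032, 19914, 20796, 21678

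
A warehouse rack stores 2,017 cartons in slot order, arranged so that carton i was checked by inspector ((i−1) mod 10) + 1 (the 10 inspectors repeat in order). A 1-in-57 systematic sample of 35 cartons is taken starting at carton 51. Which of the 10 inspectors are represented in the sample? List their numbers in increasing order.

Consecutive selections differ by k = 57, so their inspector numbers differ by 57 mod 10 = 7.
gcd(57, 10) = 1, so the sample visits 10/1 = 10 distinct residues mod 10.
Start 51 is inspector 1; the inspectors hit are 1, 2, 3, 4, 5, 6, 7, 8, 9, 10.

1, 2, 3, 4, 5, 6, 7, 8, 9, 10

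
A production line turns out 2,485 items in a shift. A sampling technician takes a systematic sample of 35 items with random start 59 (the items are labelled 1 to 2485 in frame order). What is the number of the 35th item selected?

2473

k = 2485/35 = 71
35th selection = r + (35−1)·k = 59 + 34×71 = 59 + 2414 = 2473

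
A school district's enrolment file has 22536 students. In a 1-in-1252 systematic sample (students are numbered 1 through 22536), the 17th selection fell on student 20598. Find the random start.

k = 1252
r = 20598 − (17−1)×1252 = 20598 − 20032 = 566

566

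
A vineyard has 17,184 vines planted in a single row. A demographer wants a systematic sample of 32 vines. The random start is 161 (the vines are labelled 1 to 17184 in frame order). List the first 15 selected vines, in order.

k = N/n = 17184/32 = 537
vine 1: 161
vine 2: 161 + 537 = 698
vine 3: 698 + 537 = 1235
vine 4: 1235 + 537 = 1772
vine 5: 1772 + 537 = 2309
vine 6: 2309 + 537 = 2846
vine 7: 2846 + 537 = 3383
vine 8: 3383 + 537 = 3920
vine 9: 3920 + 537 = 4457
vine 10: 4457 + 537 = 4994
vine 11: 4994 + 537 = 5531
vine 12: 5531 + 537 = 6068
vine 13: 6068 + 537 = 6605
vine 14: 6605 + 537 = 7142
vine 15: 7142 + 537 = 7679

161, 698, 1235, 1772, 2309, 2846, 3383, 3920, 4457, 4994, 5531, 6068, 6605, 7142, 7679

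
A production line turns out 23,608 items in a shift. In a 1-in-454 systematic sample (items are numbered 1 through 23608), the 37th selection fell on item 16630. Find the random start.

286

k = 454
r = 16630 − (37−1)×454 = 16630 − 16344 = 286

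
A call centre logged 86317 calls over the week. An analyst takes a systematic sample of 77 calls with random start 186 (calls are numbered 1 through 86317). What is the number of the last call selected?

85382

k = 86317/77 = 1121
77th selection = r + (77−1)·k = 186 + 76×1121 = 186 + 85196 = 85382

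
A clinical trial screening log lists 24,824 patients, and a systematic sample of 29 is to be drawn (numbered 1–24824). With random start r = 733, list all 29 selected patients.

k = N/n = 24824/29 = 856
patient 1: 733
patient 2: 733 + 856 = 1589
patient 3: 1589 + 856 = 2445
patient 4: 2445 + 856 = 3301
patient 5: 3301 + 856 = 4157
patient 6: 4157 + 856 = 5013
patient 7: 5013 + 856 = 5869
patient 8: 5869 + 856 = 6725
patient 9: 6725 + 856 = 7581
patient 10: 7581 + 856 = 8437
patient 11: 8437 + 856 = 9293
patient 12: 9293 + 856 = 10149
patient 13: 10149 + 856 = 11005
patient 14: 11005 + 856 = 11861
patient 15: 11861 + 856 = 12717
patient 16: 12717 + 856 = 13573
patient 17: 13573 + 856 = 14429
patient 18: 14429 + 856 = 15285
patient 19: 15285 + 856 = 16141
patient 20: 16141 + 856 = 16997
patient 21: 16997 + 856 = 17853
patient 22: 17853 + 856 = 18709
patient 23: 18709 + 856 = 19565
patient 24: 19565 + 856 = 20421
patient 25: 20421 + 856 = 21277
patient 26: 21277 + 856 = 22133
patient 27: 22133 + 856 = 22989
patient 28: 22989 + 856 = 23845
patient 29: 23845 + 856 = 24701

733, 1589, 2445, 3301, 4157, 5013, 5869, 6725, 7581, 8437, 9293, 10149, 11005, 11861, 12717, 13573, 14429, 15285, 16141, 16997, 17853, 18709, 19565, 20421, 21277, 22133, 22989, 23845, 24701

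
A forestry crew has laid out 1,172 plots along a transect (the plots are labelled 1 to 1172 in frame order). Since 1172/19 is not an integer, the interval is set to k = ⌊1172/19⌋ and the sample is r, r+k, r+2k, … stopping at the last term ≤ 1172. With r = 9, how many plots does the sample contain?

20

k = ⌊1172/19⌋ = 61
Achieved size = ⌊(1172 − 9)/61⌋ + 1 = ⌊1163/61⌋ + 1 = 19 + 1 = 20
(last selection: 9 + 19×61 = 1168 ≤ 1172; next would be 1229 > 1172)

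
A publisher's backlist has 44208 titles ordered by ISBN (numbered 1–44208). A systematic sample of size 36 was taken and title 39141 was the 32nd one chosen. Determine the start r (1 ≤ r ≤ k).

k = 44208/36 = 1228
r = 39141 − (32−1)×1228 = 39141 − 38068 = 1073

1073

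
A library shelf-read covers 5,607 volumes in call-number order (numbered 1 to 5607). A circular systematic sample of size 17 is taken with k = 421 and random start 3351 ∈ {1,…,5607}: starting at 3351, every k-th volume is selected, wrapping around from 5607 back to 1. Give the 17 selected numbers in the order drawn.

3351, 3772, 4193, 4614, 5035, 5456, 270, 691, 1112, 1533, 1954, 2375, 2796, 3217, 3638, 4059, 4480

Selection 1: 3351
Selection 2: 3351 + 421 = 3772
Selection 3: 3772 + 421 = 4193
Selection 4: 4193 + 421 = 4614
Selection 5: 4614 + 421 = 5035
Selection 6: 5035 + 421 = 5456
Selection 7: 5456 + 421 = 5877 → 5877 − 5607 = 270
Selection 8: 270 + 421 = 691
Selection 9: 691 + 421 = 1112
Selection 10: 1112 + 421 = 1533
Selection 11: 1533 + 421 = 1954
Selection 12: 1954 + 421 = 2375
Selection 13: 2375 + 421 = 2796
Selection 14: 2796 + 421 = 3217
Selection 15: 3217 + 421 = 3638
Selection 16: 3638 + 421 = 4059
Selection 17: 4059 + 421 = 4480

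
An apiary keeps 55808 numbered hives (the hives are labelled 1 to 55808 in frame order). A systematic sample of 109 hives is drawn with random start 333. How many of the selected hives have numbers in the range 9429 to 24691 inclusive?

k = 55808/109 = 512
First selection ≥ 9429: 333 + ⌈(9429−333)/512⌉·512 = 333 + 18×512 = 9549
Last selection ≤ 24691: 333 + ⌊(24691−333)/512⌋·512 = 333 + 47×512 = 24397
Count = 47 − 18 + 1 = 30

30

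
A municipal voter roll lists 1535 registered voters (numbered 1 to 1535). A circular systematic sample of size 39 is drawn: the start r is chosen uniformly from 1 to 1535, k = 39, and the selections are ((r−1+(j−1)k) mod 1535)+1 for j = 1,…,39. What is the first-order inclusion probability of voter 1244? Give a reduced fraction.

For each position j, as r ranges over 1…1535 the j-th selection hits every voter exactly once, so voter 1244 is selected for exactly 39 of the 1535 starts.
Inclusion probability = 39/1535.

39/1535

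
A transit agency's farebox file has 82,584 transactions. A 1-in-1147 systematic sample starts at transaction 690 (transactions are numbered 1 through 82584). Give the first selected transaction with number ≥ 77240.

77539

k = 1147
Steps past start: ⌈(77240 − 690)/1147⌉ = ⌈76550/1147⌉ = 67
Selected transaction: 690 + 67×1147 = 77539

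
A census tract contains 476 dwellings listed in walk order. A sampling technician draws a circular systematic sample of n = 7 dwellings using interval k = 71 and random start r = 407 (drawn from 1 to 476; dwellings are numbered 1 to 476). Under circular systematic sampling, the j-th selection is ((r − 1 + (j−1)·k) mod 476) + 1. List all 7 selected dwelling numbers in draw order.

407, 2, 73, 144, 215, 286, 357

Selection 1: 407
Selection 2: 407 + 71 = 478 → 478 − 476 = 2
Selection 3: 2 + 71 = 73
Selection 4: 73 + 71 = 144
Selection 5: 144 + 71 = 215
Selection 6: 215 + 71 = 286
Selection 7: 286 + 71 = 357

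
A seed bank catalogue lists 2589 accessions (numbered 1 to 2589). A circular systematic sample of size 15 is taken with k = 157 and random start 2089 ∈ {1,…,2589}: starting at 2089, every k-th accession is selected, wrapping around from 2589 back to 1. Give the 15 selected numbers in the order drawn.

2089, 2246, 2403, 2560, 128, 285, 442, 599, 756, 913, 1070, 1227, 1384, 1541, 1698

Selection 1: 2089
Selection 2: 2089 + 157 = 2246
Selection 3: 2246 + 157 = 2403
Selection 4: 2403 + 157 = 2560
Selection 5: 2560 + 157 = 2717 → 2717 − 2589 = 128
Selection 6: 128 + 157 = 285
Selection 7: 285 + 157 = 442
Selection 8: 442 + 157 = 599
Selection 9: 599 + 157 = 756
Selection 10: 756 + 157 = 913
Selection 11: 913 + 157 = 1070
Selection 12: 1070 + 157 = 1227
Selection 13: 1227 + 157 = 1384
Selection 14: 1384 + 157 = 1541
Selection 15: 1541 + 157 = 1698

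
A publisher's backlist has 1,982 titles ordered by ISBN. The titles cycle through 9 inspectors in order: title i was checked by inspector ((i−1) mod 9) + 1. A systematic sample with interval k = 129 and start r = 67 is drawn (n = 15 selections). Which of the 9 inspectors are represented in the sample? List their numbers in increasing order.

Consecutive selections differ by k = 129, so their inspector numbers differ by 129 mod 9 = 3.
gcd(129, 9) = 3, so the sample visits 9/3 = 3 distinct residues mod 9.
Start 67 is inspector 4; the inspectors hit are 1, 4, 7.

1, 4, 7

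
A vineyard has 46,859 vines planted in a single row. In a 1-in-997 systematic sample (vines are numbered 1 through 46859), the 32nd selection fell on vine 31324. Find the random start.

k = 997
r = 31324 − (32−1)×997 = 31324 − 30907 = 417

417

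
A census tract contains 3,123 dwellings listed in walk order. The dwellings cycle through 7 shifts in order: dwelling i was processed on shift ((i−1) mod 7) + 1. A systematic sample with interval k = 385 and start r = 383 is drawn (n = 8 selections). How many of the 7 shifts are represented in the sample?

Consecutive selections differ by k = 385, so their shift numbers differ by 385 mod 7 = 0.
gcd(385, 7) = 7, so the sample visits 7/7 = 1 distinct residues mod 7.
Start 383 is shift 5; the shifts hit are 5.

1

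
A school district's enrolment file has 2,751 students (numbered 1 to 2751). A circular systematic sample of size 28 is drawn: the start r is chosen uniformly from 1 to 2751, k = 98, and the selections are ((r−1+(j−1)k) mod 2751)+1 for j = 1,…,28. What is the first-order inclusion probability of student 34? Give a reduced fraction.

4/393

For each position j, as r ranges over 1…2751 the j-th selection hits every student exactly once, so student 34 is selected for exactly 28 of the 2751 starts.
Inclusion probability = 28/2751 = 4/393.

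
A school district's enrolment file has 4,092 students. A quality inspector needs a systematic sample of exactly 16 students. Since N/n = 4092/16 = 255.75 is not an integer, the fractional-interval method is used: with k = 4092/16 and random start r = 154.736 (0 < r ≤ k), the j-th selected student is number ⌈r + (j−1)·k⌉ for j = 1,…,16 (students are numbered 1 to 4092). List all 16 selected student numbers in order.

j=1: r + 0k = 154.736 → ⌈·⌉ = 155
j=2: r + 1k = 410.486 → ⌈·⌉ = 411
j=3: r + 2k = 666.236 → ⌈·⌉ = 667
j=4: r + 3k = 921.986 → ⌈·⌉ = 922
j=5: r + 4k = 1177.736 → ⌈·⌉ = 1178
j=6: r + 5k = 1433.486 → ⌈·⌉ = 1434
j=7: r + 6k = 1689.236 → ⌈·⌉ = 1690
j=8: r + 7k = 1944.986 → ⌈·⌉ = 1945
j=9: r + 8k = 2200.736 → ⌈·⌉ = 2201
j=10: r + 9k = 2456.486 → ⌈·⌉ = 2457
j=11: r + 10k = 2712.236 → ⌈·⌉ = 2713
j=12: r + 11k = 2967.986 → ⌈·⌉ = 2968
j=13: r + 12k = 3223.736 → ⌈·⌉ = 3224
j=14: r + 13k = 3479.486 → ⌈·⌉ = 3480
j=15: r + 14k = 3735.236 → ⌈·⌉ = 3736
j=16: r + 15k = 3990.986 → ⌈·⌉ = 3991

155, 411, 667, 922, 1178, 1434, 1690, 1945, 2201, 2457, 2713, 2968, 3224, 3480, 3736, 3991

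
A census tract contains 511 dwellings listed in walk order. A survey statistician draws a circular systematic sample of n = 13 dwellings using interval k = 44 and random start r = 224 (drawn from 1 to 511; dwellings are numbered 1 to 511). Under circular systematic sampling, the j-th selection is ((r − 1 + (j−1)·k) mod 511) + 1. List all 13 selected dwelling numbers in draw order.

224, 268, 312, 356, 400, 444, 488, 21, 65, 109, 153, 197, 241

Selection 1: 224
Selection 2: 224 + 44 = 268
Selection 3: 268 + 44 = 312
Selection 4: 312 + 44 = 356
Selection 5: 356 + 44 = 400
Selection 6: 400 + 44 = 444
Selection 7: 444 + 44 = 488
Selection 8: 488 + 44 = 532 → 532 − 511 = 21
Selection 9: 21 + 44 = 65
Selection 10: 65 + 44 = 109
Selection 11: 109 + 44 = 153
Selection 12: 153 + 44 = 197
Selection 13: 197 + 44 = 241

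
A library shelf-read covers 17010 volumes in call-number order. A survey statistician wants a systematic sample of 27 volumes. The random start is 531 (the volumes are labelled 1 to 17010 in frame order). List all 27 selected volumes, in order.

531, 1161, 1791, 2421, 3051, 3681, 4311, 4941, 5571, 6201, 6831, 7461, 8091, 8721, 9351, 9981, 10611, 11241, 11871, 12501, 13131, 13761, 14391, 15021, 15651, 16281, 16911

k = N/n = 17010/27 = 630
volume 1: 531
volume 2: 531 + 630 = 1161
volume 3: 1161 + 630 = 1791
volume 4: 1791 + 630 = 2421
volume 5: 2421 + 630 = 3051
volume 6: 3051 + 630 = 3681
volume 7: 3681 + 630 = 4311
volume 8: 4311 + 630 = 4941
volume 9: 4941 + 630 = 5571
volume 10: 5571 + 630 = 6201
volume 11: 6201 + 630 = 6831
volume 12: 6831 + 630 = 7461
volume 13: 7461 + 630 = 8091
volume 14: 8091 + 630 = 8721
volume 15: 8721 + 630 = 9351
volume 16: 9351 + 630 = 9981
volume 17: 9981 + 630 = 10611
volume 18: 10611 + 630 = 11241
volume 19: 11241 + 630 = 11871
volume 20: 11871 + 630 = 12501
volume 21: 12501 + 630 = 13131
volume 22: 13131 + 630 = 13761
volume 23: 13761 + 630 = 14391
volume 24: 14391 + 630 = 15021
volume 25: 15021 + 630 = 15651
volume 26: 15651 + 630 = 16281
volume 27: 16281 + 630 = 16911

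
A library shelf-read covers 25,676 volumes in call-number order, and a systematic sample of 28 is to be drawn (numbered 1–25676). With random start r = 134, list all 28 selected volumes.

k = N/n = 25676/28 = 917
volume 1: 134
volume 2: 134 + 917 = 1051
volume 3: 1051 + 917 = 1968
volume 4: 1968 + 917 = 2885
volume 5: 2885 + 917 = 3802
volume 6: 3802 + 917 = 4719
volume 7: 4719 + 917 = 5636
volume 8: 5636 + 917 = 6553
volume 9: 6553 + 917 = 7470
volume 10: 7470 + 917 = 8387
volume 11: 8387 + 917 = 9304
volume 12: 9304 + 917 = 10221
volume 13: 10221 + 917 = 11138
volume 14: 11138 + 917 = 12055
volume 15: 12055 + 917 = 12972
volume 16: 12972 + 917 = 13889
volume 17: 13889 + 917 = 14806
volume 18: 14806 + 917 = 15723
volume 19: 15723 + 917 = 16640
volume 20: 16640 + 917 = 17557
volume 21: 17557 + 917 = 18474
volume 22: 18474 + 917 = 19391
volume 23: 19391 + 917 = 20308
volume 24: 20308 + 917 = 21225
volume 25: 21225 + 917 = 22142
volume 26: 22142 + 917 = 23059
volume 27: 23059 + 917 = 23976
volume 28: 23976 + 917 = 24893

134, 1051, 1968, 2885, 3802, 4719, 5636, 6553, 7470, 8387, 9304, 10221, 11138, 12055, 12972, 13889, 14806, 15723, 16640, 17557, 18474, 19391, 20308, 21225, 22142, 23059, 23976, 24893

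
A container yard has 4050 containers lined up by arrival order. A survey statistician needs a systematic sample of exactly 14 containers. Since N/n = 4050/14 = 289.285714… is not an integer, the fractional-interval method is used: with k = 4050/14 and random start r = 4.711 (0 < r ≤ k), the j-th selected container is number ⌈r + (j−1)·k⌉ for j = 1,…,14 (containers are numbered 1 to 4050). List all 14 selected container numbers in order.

j=1: r + 0k = 4.711 → ⌈·⌉ = 5
j=2: r + 1k = 293.996714… → ⌈·⌉ = 294
j=3: r + 2k = 583.282428… → ⌈·⌉ = 584
j=4: r + 3k = 872.568142… → ⌈·⌉ = 873
j=5: r + 4k = 1161.853857… → ⌈·⌉ = 1162
j=6: r + 5k = 1451.139571… → ⌈·⌉ = 1452
j=7: r + 6k = 1740.425285… → ⌈·⌉ = 1741
j=8: r + 7k = 2029.711 → ⌈·⌉ = 2030
j=9: r + 8k = 2318.996714… → ⌈·⌉ = 2319
j=10: r + 9k = 2608.282428… → ⌈·⌉ = 2609
j=11: r + 10k = 2897.568142… → ⌈·⌉ = 2898
j=12: r + 11k = 3186.853857… → ⌈·⌉ = 3187
j=13: r + 12k = 3476.139571… → ⌈·⌉ = 3477
j=14: r + 13k = 3765.425285… → ⌈·⌉ = 3766

5, 294, 584, 873, 1162, 1452, 1741, 2030, 2319, 2609, 2898, 3187, 3477, 3766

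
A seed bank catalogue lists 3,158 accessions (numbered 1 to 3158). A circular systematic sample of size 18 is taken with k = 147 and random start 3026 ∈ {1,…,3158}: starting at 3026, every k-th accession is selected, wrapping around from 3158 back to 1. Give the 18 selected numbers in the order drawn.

3026, 15, 162, 309, 456, 603, 750, 897, 1044, 1191, 1338, 1485, 1632, 1779, 1926, 2073, 2220, 2367

Selection 1: 3026
Selection 2: 3026 + 147 = 3173 → 3173 − 3158 = 15
Selection 3: 15 + 147 = 162
Selection 4: 162 + 147 = 309
Selection 5: 309 + 147 = 456
Selection 6: 456 + 147 = 603
Selection 7: 603 + 147 = 750
Selection 8: 750 + 147 = 897
Selection 9: 897 + 147 = 1044
Selection 10: 1044 + 147 = 1191
Selection 11: 1191 + 147 = 1338
Selection 12: 1338 + 147 = 1485
Selection 13: 1485 + 147 = 1632
Selection 14: 1632 + 147 = 1779
Selection 15: 1779 + 147 = 1926
Selection 16: 1926 + 147 = 2073
Selection 17: 2073 + 147 = 2220
Selection 18: 2220 + 147 = 2367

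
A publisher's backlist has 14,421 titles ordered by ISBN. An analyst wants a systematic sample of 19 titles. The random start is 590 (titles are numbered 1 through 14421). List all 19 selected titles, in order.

k = N/n = 14421/19 = 759
title 1: 590
title 2: 590 + 759 = 1349
title 3: 1349 + 759 = 2108
title 4: 2108 + 759 = 2867
title 5: 2867 + 759 = 3626
title 6: 3626 + 759 = 4385
title 7: 4385 + 759 = 5144
title 8: 5144 + 759 = 5903
title 9: 5903 + 759 = 6662
title 10: 6662 + 759 = 7421
title 11: 7421 + 759 = 8180
title 12: 8180 + 759 = 8939
title 13: 8939 + 759 = 9698
title 14: 9698 + 759 = 10457
title 15: 10457 + 759 = 11216
title 16: 11216 + 759 = 11975
title 17: 11975 + 759 = 12734
title 18: 12734 + 759 = 13493
title 19: 13493 + 759 = 14252

590, 1349, 2108, 2867, 3626, 4385, 5144, 5903, 6662, 7421, 8180, 8939, 9698, 10457, 11216, 11975, 12734, 13493, 14252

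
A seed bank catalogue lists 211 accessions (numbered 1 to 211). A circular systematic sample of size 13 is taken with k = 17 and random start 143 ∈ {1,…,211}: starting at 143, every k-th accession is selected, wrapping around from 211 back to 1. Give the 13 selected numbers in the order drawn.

Selection 1: 143
Selection 2: 143 + 17 = 160
Selection 3: 160 + 17 = 177
Selection 4: 177 + 17 = 194
Selection 5: 194 + 17 = 211
Selection 6: 211 + 17 = 228 → 228 − 211 = 17
Selection 7: 17 + 17 = 34
Selection 8: 34 + 17 = 51
Selection 9: 51 + 17 = 68
Selection 10: 68 + 17 = 85
Selection 11: 85 + 17 = 102
Selection 12: 102 + 17 = 119
Selection 13: 119 + 17 = 136

143, 160, 177, 194, 211, 17, 34, 51, 68, 85, 102, 119, 136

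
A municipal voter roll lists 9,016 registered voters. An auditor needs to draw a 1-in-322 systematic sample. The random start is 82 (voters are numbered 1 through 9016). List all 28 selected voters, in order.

voter 1: 82
voter 2: 82 + 322 = 404
voter 3: 404 + 322 = 726
voter 4: 726 + 322 = 1048
voter 5: 1048 + 322 = 1370
voter 6: 1370 + 322 = 1692
voter 7: 1692 + 322 = 2014
voter 8: 2014 + 322 = 2336
voter 9: 2336 + 322 = 2658
voter 10: 2658 + 322 = 2980
voter 11: 2980 + 322 = 3302
voter 12: 3302 + 322 = 3624
voter 13: 3624 + 322 = 3946
voter 14: 3946 + 322 = 4268
voter 15: 4268 + 322 = 4590
voter 16: 4590 + 322 = 4912
voter 17: 4912 + 322 = 5234
voter 18: 5234 + 322 = 5556
voter 19: 5556 + 322 = 5878
voter 20: 5878 + 322 = 6200
voter 21: 6200 + 322 = 6522
voter 22: 6522 + 322 = 6844
voter 23: 6844 + 322 = 7166
voter 24: 7166 + 322 = 7488
voter 25: 7488 + 322 = 7810
voter 26: 7810 + 322 = 8132
voter 27: 8132 + 322 = 8454
voter 28: 8454 + 322 = 8776

82, 404, 726, 1048, 1370, 1692, 2014, 2336, 2658, 2980, 3302, 3624, 3946, 4268, 4590, 4912, 5234, 5556, 5878, 6200, 6522, 6844, 7166, 7488, 7810, 8132, 8454, 8776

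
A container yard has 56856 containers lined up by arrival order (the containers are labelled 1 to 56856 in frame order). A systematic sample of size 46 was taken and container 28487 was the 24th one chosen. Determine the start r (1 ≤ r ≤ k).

k = 56856/46 = 1236
r = 28487 − (24−1)×1236 = 28487 − 28428 = 59

59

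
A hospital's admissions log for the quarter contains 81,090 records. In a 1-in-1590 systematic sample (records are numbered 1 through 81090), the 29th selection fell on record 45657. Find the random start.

k = 1590
r = 45657 − (29−1)×1590 = 45657 − 44520 = 1137

1137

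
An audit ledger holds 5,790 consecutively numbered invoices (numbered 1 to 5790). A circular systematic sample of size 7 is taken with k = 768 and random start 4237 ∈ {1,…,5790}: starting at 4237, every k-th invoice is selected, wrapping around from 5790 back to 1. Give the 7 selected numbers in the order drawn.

4237, 5005, 5773, 751, 1519, 2287, 3055

Selection 1: 4237
Selection 2: 4237 + 768 = 5005
Selection 3: 5005 + 768 = 5773
Selection 4: 5773 + 768 = 6541 → 6541 − 5790 = 751
Selection 5: 751 + 768 = 1519
Selection 6: 1519 + 768 = 2287
Selection 7: 2287 + 768 = 3055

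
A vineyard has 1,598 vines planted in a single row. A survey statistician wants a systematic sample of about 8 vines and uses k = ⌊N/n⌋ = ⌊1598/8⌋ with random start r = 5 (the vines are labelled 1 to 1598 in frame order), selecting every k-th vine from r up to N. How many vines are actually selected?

9

k = ⌊1598/8⌋ = 199
Achieved size = ⌊(1598 − 5)/199⌋ + 1 = ⌊1593/199⌋ + 1 = 8 + 1 = 9
(last selection: 5 + 8×199 = 1597 ≤ 1598; next would be 1796 > 1598)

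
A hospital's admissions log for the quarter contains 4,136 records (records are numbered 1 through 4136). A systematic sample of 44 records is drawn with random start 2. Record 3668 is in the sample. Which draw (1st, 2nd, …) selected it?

k = 4136/44 = 94
position = (3668 − 2)/94 + 1 = 3666/94 + 1 = 39 + 1 = 40

40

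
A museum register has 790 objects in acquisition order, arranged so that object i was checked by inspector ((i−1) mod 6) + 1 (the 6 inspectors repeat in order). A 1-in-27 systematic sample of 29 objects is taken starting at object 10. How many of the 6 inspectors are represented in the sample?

2

Consecutive selections differ by k = 27, so their inspector numbers differ by 27 mod 6 = 3.
gcd(27, 6) = 3, so the sample visits 6/3 = 2 distinct residues mod 6.
Start 10 is inspector 4; the inspectors hit are 1, 4.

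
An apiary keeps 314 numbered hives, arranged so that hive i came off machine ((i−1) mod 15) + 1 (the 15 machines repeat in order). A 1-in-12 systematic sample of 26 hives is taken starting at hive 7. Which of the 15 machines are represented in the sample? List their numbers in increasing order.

Consecutive selections differ by k = 12, so their machine numbers differ by 12 mod 15 = 12.
gcd(12, 15) = 3, so the sample visits 15/3 = 5 distinct residues mod 15.
Start 7 is machine 7; the machines hit are 1, 4, 7, 10, 13.

1, 4, 7, 10, 13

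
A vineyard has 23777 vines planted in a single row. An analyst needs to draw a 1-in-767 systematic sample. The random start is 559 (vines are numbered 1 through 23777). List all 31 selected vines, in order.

vine 1: 559
vine 2: 559 + 767 = 1326
vine 3: 1326 + 767 = 2093
vine 4: 2093 + 767 = 2860
vine 5: 2860 + 767 = 3627
vine 6: 3627 + 767 = 4394
vine 7: 4394 + 767 = 5161
vine 8: 5161 + 767 = 5928
vine 9: 5928 + 767 = 6695
vine 10: 6695 + 767 = 7462
vine 11: 7462 + 767 = 8229
vine 12: 8229 + 767 = 8996
vine 13: 8996 + 767 = 9763
vine 14: 9763 + 767 = 10530
vine 15: 10530 + 767 = 11297
vine 16: 11297 + 767 = 12064
vine 17: 12064 + 767 = 12831
vine 18: 12831 + 767 = 13598
vine 19: 13598 + 767 = 14365
vine 20: 14365 + 767 = 15132
vine 21: 15132 + 767 = 15899
vine 22: 15899 + 767 = 16666
vine 23: 16666 + 767 = 17433
vine 24: 17433 + 767 = 18200
vine 25: 18200 + 767 = 18967
vine 26: 18967 + 767 = 19734
vine 27: 19734 + 767 = 20501
vine 28: 20501 + 767 = 21268
vine 29: 21268 + 767 = 22035
vine 30: 22035 + 767 = 22802
vine 31: 22802 + 767 = 23569

559, 1326, 2093, 2860, 3627, 4394, 5161, 5928, 6695, 7462, 8229, 8996, 9763, 10530, 11297, 12064, 12831, 13598, 14365, 15132, 15899, 16666, 17433, 18200, 18967, 19734, 20501, 21268, 22035, 22802, 23569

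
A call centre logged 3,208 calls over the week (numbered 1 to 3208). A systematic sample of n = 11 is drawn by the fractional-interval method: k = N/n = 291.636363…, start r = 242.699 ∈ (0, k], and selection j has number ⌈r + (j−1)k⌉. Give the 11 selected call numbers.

j=1: r + 0k = 242.699 → ⌈·⌉ = 243
j=2: r + 1k = 534.335363… → ⌈·⌉ = 535
j=3: r + 2k = 825.971727… → ⌈·⌉ = 826
j=4: r + 3k = 1117.608090… → ⌈·⌉ = 1118
j=5: r + 4k = 1409.244454… → ⌈·⌉ = 1410
j=6: r + 5k = 1700.880818… → ⌈·⌉ = 1701
j=7: r + 6k = 1992.517181… → ⌈·⌉ = 1993
j=8: r + 7k = 2284.153545… → ⌈·⌉ = 2285
j=9: r + 8k = 2575.789909… → ⌈·⌉ = 2576
j=10: r + 9k = 2867.426272… → ⌈·⌉ = 2868
j=11: r + 10k = 3159.062636… → ⌈·⌉ = 3160

243, 535, 826, 1118, 1410, 1701, 1993, 2285, 2576, 2868, 3160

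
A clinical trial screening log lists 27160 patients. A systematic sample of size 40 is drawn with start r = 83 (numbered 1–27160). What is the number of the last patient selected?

26564

k = 27160/40 = 679
40th selection = r + (40−1)·k = 83 + 39×679 = 83 + 26481 = 26564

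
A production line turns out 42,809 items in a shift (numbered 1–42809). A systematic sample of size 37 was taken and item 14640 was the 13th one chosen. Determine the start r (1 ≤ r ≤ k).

k = 42809/37 = 1157
r = 14640 − (13−1)×1157 = 14640 − 13884 = 756

756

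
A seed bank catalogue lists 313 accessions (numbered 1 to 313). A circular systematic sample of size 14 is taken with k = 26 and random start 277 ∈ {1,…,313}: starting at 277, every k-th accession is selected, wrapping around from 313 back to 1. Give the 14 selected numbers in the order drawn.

Selection 1: 277
Selection 2: 277 + 26 = 303
Selection 3: 303 + 26 = 329 → 329 − 313 = 16
Selection 4: 16 + 26 = 42
Selection 5: 42 + 26 = 68
Selection 6: 68 + 26 = 94
Selection 7: 94 + 26 = 120
Selection 8: 120 + 26 = 146
Selection 9: 146 + 26 = 172
Selection 10: 172 + 26 = 198
Selection 11: 198 + 26 = 224
Selection 12: 224 + 26 = 250
Selection 13: 250 + 26 = 276
Selection 14: 276 + 26 = 302

277, 303, 16, 42, 68, 94, 120, 146, 172, 198, 224, 250, 276, 302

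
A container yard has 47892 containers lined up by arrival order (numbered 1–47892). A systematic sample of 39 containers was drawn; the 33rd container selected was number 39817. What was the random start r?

521

k = 47892/39 = 1228
r = 39817 − (33−1)×1228 = 39817 − 39296 = 521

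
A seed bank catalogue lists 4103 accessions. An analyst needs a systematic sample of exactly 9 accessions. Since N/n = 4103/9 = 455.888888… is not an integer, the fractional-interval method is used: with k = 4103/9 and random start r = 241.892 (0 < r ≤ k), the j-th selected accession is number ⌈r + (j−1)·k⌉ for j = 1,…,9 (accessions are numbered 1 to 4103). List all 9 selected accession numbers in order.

242, 698, 1154, 1610, 2066, 2522, 2978, 3434, 3890

j=1: r + 0k = 241.892 → ⌈·⌉ = 242
j=2: r + 1k = 697.780888… → ⌈·⌉ = 698
j=3: r + 2k = 1153.669777… → ⌈·⌉ = 1154
j=4: r + 3k = 1609.558666… → ⌈·⌉ = 1610
j=5: r + 4k = 2065.447555… → ⌈·⌉ = 2066
j=6: r + 5k = 2521.336444… → ⌈·⌉ = 2522
j=7: r + 6k = 2977.225333… → ⌈·⌉ = 2978
j=8: r + 7k = 3433.114222… → ⌈·⌉ = 3434
j=9: r + 8k = 3889.003111… → ⌈·⌉ = 3890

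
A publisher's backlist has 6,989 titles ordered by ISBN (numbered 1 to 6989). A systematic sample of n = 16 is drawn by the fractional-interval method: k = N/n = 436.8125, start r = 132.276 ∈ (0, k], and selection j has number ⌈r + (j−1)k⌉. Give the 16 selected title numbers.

j=1: r + 0k = 132.276 → ⌈·⌉ = 133
j=2: r + 1k = 569.0885 → ⌈·⌉ = 570
j=3: r + 2k = 1005.901 → ⌈·⌉ = 1006
j=4: r + 3k = 1442.7135 → ⌈·⌉ = 1443
j=5: r + 4k = 1879.526 → ⌈·⌉ = 1880
j=6: r + 5k = 2316.3385 → ⌈·⌉ = 2317
j=7: r + 6k = 2753.151 → ⌈·⌉ = 2754
j=8: r + 7k = 3189.9635 → ⌈·⌉ = 3190
j=9: r + 8k = 3626.776 → ⌈·⌉ = 3627
j=10: r + 9k = 4063.5885 → ⌈·⌉ = 4064
j=11: r + 10k = 4500.401 → ⌈·⌉ = 4501
j=12: r + 11k = 4937.2135 → ⌈·⌉ = 4938
j=13: r + 12k = 5374.026 → ⌈·⌉ = 5375
j=14: r + 13k = 5810.8385 → ⌈·⌉ = 5811
j=15: r + 14k = 6247.651 → ⌈·⌉ = 6248
j=16: r + 15k = 6684.4635 → ⌈·⌉ = 6685

133, 570, 1006, 1443, 1880, 2317, 2754, 3190, 3627, 4064, 4501, 4938, 5375, 5811, 6248, 6685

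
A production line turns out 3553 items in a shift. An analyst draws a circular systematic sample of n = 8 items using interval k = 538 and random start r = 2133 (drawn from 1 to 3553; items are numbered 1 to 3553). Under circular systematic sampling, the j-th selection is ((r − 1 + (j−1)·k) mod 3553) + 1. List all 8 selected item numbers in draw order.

2133, 2671, 3209, 194, 732, 1270, 1808, 2346

Selection 1: 2133
Selection 2: 2133 + 538 = 2671
Selection 3: 2671 + 538 = 3209
Selection 4: 3209 + 538 = 3747 → 3747 − 3553 = 194
Selection 5: 194 + 538 = 732
Selection 6: 732 + 538 = 1270
Selection 7: 1270 + 538 = 1808
Selection 8: 1808 + 538 = 2346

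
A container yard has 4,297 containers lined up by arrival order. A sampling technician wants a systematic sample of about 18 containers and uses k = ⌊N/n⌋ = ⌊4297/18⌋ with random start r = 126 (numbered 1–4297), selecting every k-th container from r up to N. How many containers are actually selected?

k = ⌊4297/18⌋ = 238
Achieved size = ⌊(4297 − 126)/238⌋ + 1 = ⌊4171/238⌋ + 1 = 17 + 1 = 18
(last selection: 126 + 17×238 = 4172 ≤ 4297; next would be 4410 > 4297)

18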